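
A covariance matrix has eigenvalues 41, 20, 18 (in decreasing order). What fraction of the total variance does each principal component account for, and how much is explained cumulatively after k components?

Step 1 — total variance = trace(Sigma) = Σ λ_i = 41 + 20 + 18 = 79.

Step 2 — fraction explained by component i = λ_i / Σ λ:
  PC1: 41/79 = 0.519
  PC2: 20/79 = 0.2532
  PC3: 18/79 = 0.2278

Step 3 — cumulative fraction after k components = (λ_1 + ... + λ_k) / Σ λ:
  k = 1: 41/79 = 0.519
  k = 2: (41 + 20)/79 = 61/79 = 0.7722
  k = 3: (41 + 20 + 18)/79 = 79/79 = 1

Summary (fraction, with percent):

explained: PC1 0.519 (51.9%), PC2 0.2532 (25.32%), PC3 0.2278 (22.78%);  cumulative: 0.519, 0.7722, 1


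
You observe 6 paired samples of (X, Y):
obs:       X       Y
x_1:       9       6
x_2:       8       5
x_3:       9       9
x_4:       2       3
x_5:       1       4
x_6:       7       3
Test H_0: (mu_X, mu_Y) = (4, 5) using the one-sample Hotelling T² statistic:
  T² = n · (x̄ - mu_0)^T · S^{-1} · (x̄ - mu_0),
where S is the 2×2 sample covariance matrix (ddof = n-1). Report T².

Step 1 — sample mean vector:
  mean(X) = (9 + 8 + 9 + 2 + 1 + 7) / 6 = 36/6 = 6
  mean(Y) = (6 + 5 + 9 + 3 + 4 + 3) / 6 = 30/6 = 5
  x̄ = (6, 5),  deviation x̄ - mu_0 = (6, 5) - (4, 5) = (2, 0).

Step 2 — sample covariance matrix, S[i,j] = (1/(n-1)) · Σ_k (x_{k,i} - mean_i) · (x_{k,j} - mean_j), divisor n-1 = 5:
  S[X,X] = ((3)·(3) + (2)·(2) + (3)·(3) + (-4)·(-4) + (-5)·(-5) + (1)·(1)) / 5 = 64/5 = 12.8
  S[X,Y] = ((3)·(1) + (2)·(0) + (3)·(4) + (-4)·(-2) + (-5)·(-1) + (1)·(-2)) / 5 = 26/5 = 5.2
  S[Y,Y] = ((1)·(1) + (0)·(0) + (4)·(4) + (-2)·(-2) + (-1)·(-1) + (-2)·(-2)) / 5 = 26/5 = 5.2
  S = [[12.8, 5.2],
 [5.2, 5.2]].

Step 3 — invert S. det(S) = 12.8·5.2 - (5.2)² = 39.52.
  S^{-1} = (1/det) · [[d, -b], [-b, a]] = [[0.1316, -0.1316],
 [-0.1316, 0.3239]].

Step 4 — quadratic form (x̄ - mu_0)^T · S^{-1} · (x̄ - mu_0):
  S^{-1} · (x̄ - mu_0) = (0.2632, -0.2632),
  (x̄ - mu_0)^T · [...] = (2)·(0.2632) + (0)·(-0.2632) = 0.5263.

Step 5 — scale by n: T² = 6 · 0.5263 = 3.1579.

T² ≈ 3.1579


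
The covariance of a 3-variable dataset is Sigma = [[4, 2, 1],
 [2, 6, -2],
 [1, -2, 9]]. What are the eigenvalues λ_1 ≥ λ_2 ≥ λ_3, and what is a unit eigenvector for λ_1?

Step 1 — characteristic polynomial p(λ) = det(λI - Sigma) = λ³ - tr·λ² + c_1·λ - det, where tr = trace, c_1 = sum of the principal 2×2 minors, det = det(Sigma):
  tr = 4 + 6 + 9 = 19,
  c_1 = (4·6 - (2)²) + (4·9 - (1)²) + (6·9 - (-2)²) = 20 + 35 + 50 = 105,
  det = 4·(6·9 - (-2)²) - (2)·((2)·9 - (-2)·(1)) + (1)·((2)·(-2) - 6·(1)) = 4·(50) - (2)·(20) + (1)·(-10) = 150.
  So p(λ) = λ³ - 19λ² + 105λ - 150.
Step 2 — look for an integer root (rational root theorem: any rational root is an integer divisor of 150). Testing λ = 10:
  p(10) = 1000 - 1900 + 1050 - 150 = 0  ✓
  Dividing out (λ - 10): p(λ) = (λ - 10)(λ² - 9λ + 15).
Step 3 — remaining eigenvalues from the quadratic λ² - 9λ + 15 = 0:
  Δ = 9² - 4·15 = 81 - 60 = 21,  λ = (9 ± √21)/2 = (9 ± 4.5826)/2 ≈ 6.7913 or 2.2087.
  Sorted: λ_1 = 10,  λ_2 = 6.7913,  λ_3 = 2.2087  (check: sum = 19 = tr ✓).

Step 4 — unit eigenvector for λ_1 = 10: v spans the null space of (Sigma - λ_1 I), whose rows are
  r_1 = (-6, 2, 1),  r_2 = (2, -4, -2),  r_3 = (1, -2, -1).
  v is orthogonal to every row, so take v ∝ r_1 × r_2 = ((2)·(-2) - (1)·(-4), (1)·(2) - (-6)·(-2), (-6)·(-4) - (2)·(2)) = (0, -10, 20).
  Rescale (divide by 10; multiply by -1 so the first nonzero entry is positive): u = (0, 1, -2).
  ||u|| = √((0)² + (1)² + (-2)²) = √(5) ≈ 2.2361,  v_1 = u/||u|| ≈ (0, 0.4472, -0.8944) (||v_1|| = 1).

λ_1 = 10,  λ_2 = 6.7913,  λ_3 = 2.2087;  v_1 ≈ (0, 0.4472, -0.8944)


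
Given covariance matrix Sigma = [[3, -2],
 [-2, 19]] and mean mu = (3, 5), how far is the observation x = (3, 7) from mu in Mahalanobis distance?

Step 1 — centre the observation: (x - mu) = (0, 2).

Step 2 — invert Sigma. det(Sigma) = 3·19 - (-2)² = 53.
  Sigma^{-1} = (1/det) · [[d, -b], [-b, a]] = [[0.3585, 0.0377],
 [0.0377, 0.0566]].

Step 3 — form the quadratic (x - mu)^T · Sigma^{-1} · (x - mu):
  Sigma^{-1} · (x - mu) = (0.0755, 0.1132).
  (x - mu)^T · [Sigma^{-1} · (x - mu)] = (0)·(0.0755) + (2)·(0.1132) = 0.2264.

Step 4 — take square root: d = √(0.2264) ≈ 0.4758.

d(x, mu) = √(0.2264) ≈ 0.4758


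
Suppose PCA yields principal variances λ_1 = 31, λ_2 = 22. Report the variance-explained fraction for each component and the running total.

Step 1 — total variance = trace(Sigma) = Σ λ_i = 31 + 22 = 53.

Step 2 — fraction explained by component i = λ_i / Σ λ:
  PC1: 31/53 = 0.5849
  PC2: 22/53 = 0.4151

Step 3 — cumulative fraction after k components = (λ_1 + ... + λ_k) / Σ λ:
  k = 1: 31/53 = 0.5849
  k = 2: (31 + 22)/53 = 53/53 = 1

Summary (fraction, with percent):

explained: PC1 0.5849 (58.49%), PC2 0.4151 (41.51%);  cumulative: 0.5849, 1


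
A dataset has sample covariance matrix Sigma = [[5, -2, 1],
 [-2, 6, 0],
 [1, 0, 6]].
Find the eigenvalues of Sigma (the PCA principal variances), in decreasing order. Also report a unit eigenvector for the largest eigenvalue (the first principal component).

Step 1 — characteristic polynomial p(λ) = det(λI - Sigma) = λ³ - tr·λ² + c_1·λ - det, where tr = trace, c_1 = sum of the principal 2×2 minors, det = det(Sigma):
  tr = 5 + 6 + 6 = 17,
  c_1 = (5·6 - (-2)²) + (5·6 - (1)²) + (6·6 - (0)²) = 26 + 29 + 36 = 91,
  det = 5·(6·6 - (0)²) - (-2)·((-2)·6 - (0)·(1)) + (1)·((-2)·(0) - 6·(1)) = 5·(36) - (-2)·(-12) + (1)·(-6) = 150.
  So p(λ) = λ³ - 17λ² + 91λ - 150.
Step 2 — look for an integer root (rational root theorem: any rational root is an integer divisor of 150). Testing λ = 6:
  p(6) = 216 - 612 + 546 - 150 = 0  ✓
  Dividing out (λ - 6): p(λ) = (λ - 6)(λ² - 11λ + 25).
Step 3 — remaining eigenvalues from the quadratic λ² - 11λ + 25 = 0:
  Δ = 11² - 4·25 = 121 - 100 = 21,  λ = (11 ± √21)/2 = (11 ± 4.5826)/2 ≈ 7.7913 or 3.2087.
  Sorted: λ_1 = 7.7913,  λ_2 = 6,  λ_3 = 3.2087  (check: sum = 17 = tr ✓).

Step 4 — unit eigenvector for λ_1 ≈ 7.7913: v spans the null space of (Sigma - λ_1 I), whose rows are
  r_1 = (-2.7913, -2, 1),  r_2 = (-2, -1.7913, 0),  r_3 = (1, 0, -1.7913).
  v is orthogonal to every row, so take v ∝ r_1 × r_2 = ((-2)·(0) - (1)·(-1.7913), (1)·(-2) - (-2.7913)·(0), (-2.7913)·(-1.7913) - (-2)·(-2)) ≈ (1.7913, -2, 1).
  Let u = (1.7913, -2, 1).
  ||u|| = √((1.7913)² + (-2)² + (1)²) = √(8.2087) ≈ 2.8651,  v_1 = u/||u|| ≈ (0.6252, -0.6981, 0.349) (||v_1|| = 1).

λ_1 = 7.7913,  λ_2 = 6,  λ_3 = 3.2087;  v_1 ≈ (0.6252, -0.6981, 0.349)


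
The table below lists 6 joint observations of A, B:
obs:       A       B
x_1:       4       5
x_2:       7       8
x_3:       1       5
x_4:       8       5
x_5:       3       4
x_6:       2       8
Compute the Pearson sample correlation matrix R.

Step 1 — column means:
  mean(A) = (4 + 7 + 1 + 8 + 3 + 2) / 6 = 25/6 = 4.1667
  mean(B) = (5 + 8 + 5 + 5 + 4 + 8) / 6 = 35/6 = 5.8333

Step 2 — sample variances and covariances s[i,j] = (1/(n-1)) · Σ_k (x_{k,i} - mean_i) · (x_{k,j} - mean_j), with n-1 = 5:
  s[A,A] = ((-0.1667)·(-0.1667) + (2.8333)·(2.8333) + (-3.1667)·(-3.1667) + (3.8333)·(3.8333) + (-1.1667)·(-1.1667) + (-2.1667)·(-2.1667)) / 5 = 38.8333/5 = 7.7667
  s[A,B] = ((-0.1667)·(-0.8333) + (2.8333)·(2.1667) + (-3.1667)·(-0.8333) + (3.8333)·(-0.8333) + (-1.1667)·(-1.8333) + (-2.1667)·(2.1667)) / 5 = 3.1667/5 = 0.6333
  s[B,B] = ((-0.8333)·(-0.8333) + (2.1667)·(2.1667) + (-0.8333)·(-0.8333) + (-0.8333)·(-0.8333) + (-1.8333)·(-1.8333) + (2.1667)·(2.1667)) / 5 = 14.8333/5 = 2.9667
  Sample standard deviations s_i = √(s[i,i]):
  s(A) = √(7.7667) = 2.7869
  s(B) = √(2.9667) = 1.7224

Step 3 — r_{ij} = s_{ij} / (s_i · s_j):
  r[A,A] = 1 (diagonal).
  r[A,B] = 0.6333 / (2.7869 · 1.7224) = 0.6333 / 4.8001 = 0.1319
  r[B,B] = 1 (diagonal).

R is symmetric with unit diagonal. Assembling:

R = [[1, 0.1319],
 [0.1319, 1]]


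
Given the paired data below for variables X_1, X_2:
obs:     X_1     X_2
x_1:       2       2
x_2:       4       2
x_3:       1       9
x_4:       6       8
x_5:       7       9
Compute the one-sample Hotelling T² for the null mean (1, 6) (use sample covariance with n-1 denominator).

Step 1 — sample mean vector:
  mean(X_1) = (2 + 4 + 1 + 6 + 7) / 5 = 20/5 = 4
  mean(X_2) = (2 + 2 + 9 + 8 + 9) / 5 = 30/5 = 6
  x̄ = (4, 6),  deviation x̄ - mu_0 = (4, 6) - (1, 6) = (3, 0).

Step 2 — sample covariance matrix, S[i,j] = (1/(n-1)) · Σ_k (x_{k,i} - mean_i) · (x_{k,j} - mean_j), divisor n-1 = 4:
  S[X_1,X_1] = ((-2)·(-2) + (0)·(0) + (-3)·(-3) + (2)·(2) + (3)·(3)) / 4 = 26/4 = 6.5
  S[X_1,X_2] = ((-2)·(-4) + (0)·(-4) + (-3)·(3) + (2)·(2) + (3)·(3)) / 4 = 12/4 = 3
  S[X_2,X_2] = ((-4)·(-4) + (-4)·(-4) + (3)·(3) + (2)·(2) + (3)·(3)) / 4 = 54/4 = 13.5
  S = [[6.5, 3],
 [3, 13.5]].

Step 3 — invert S. det(S) = 6.5·13.5 - (3)² = 78.75.
  S^{-1} = (1/det) · [[d, -b], [-b, a]] = [[0.1714, -0.0381],
 [-0.0381, 0.0825]].

Step 4 — quadratic form (x̄ - mu_0)^T · S^{-1} · (x̄ - mu_0):
  S^{-1} · (x̄ - mu_0) = (0.5143, -0.1143),
  (x̄ - mu_0)^T · [...] = (3)·(0.5143) + (0)·(-0.1143) = 1.5429.

Step 5 — scale by n: T² = 5 · 1.5429 = 7.7143.

T² ≈ 7.7143


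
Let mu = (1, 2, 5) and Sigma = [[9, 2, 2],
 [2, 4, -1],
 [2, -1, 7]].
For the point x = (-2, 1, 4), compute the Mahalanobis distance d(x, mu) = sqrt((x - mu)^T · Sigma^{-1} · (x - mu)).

Step 1 — centre the observation: (x - mu) = (-3, -1, -1).

Step 2 — invert Sigma (cofactor / det for 3×3, or solve directly):
  Sigma^{-1} = [[0.1414, -0.0838, -0.0524],
 [-0.0838, 0.3089, 0.0681],
 [-0.0524, 0.0681, 0.1675]].

Step 3 — form the quadratic (x - mu)^T · Sigma^{-1} · (x - mu):
  Sigma^{-1} · (x - mu) = (-0.288, -0.1257, -0.0785).
  (x - mu)^T · [Sigma^{-1} · (x - mu)] = (-3)·(-0.288) + (-1)·(-0.1257) + (-1)·(-0.0785) = 1.0681.

Step 4 — take square root: d = √(1.0681) ≈ 1.0335.

d(x, mu) = √(1.0681) ≈ 1.0335


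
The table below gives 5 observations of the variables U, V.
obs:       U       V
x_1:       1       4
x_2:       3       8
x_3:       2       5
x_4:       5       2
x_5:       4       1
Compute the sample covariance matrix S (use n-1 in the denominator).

Step 1 — column means:
  mean(U) = (1 + 3 + 2 + 5 + 4) / 5 = 15/5 = 3
  mean(V) = (4 + 8 + 5 + 2 + 1) / 5 = 20/5 = 4

Step 2 — sample covariance S[i,j] = (1/(n-1)) · Σ_k (x_{k,i} - mean_i) · (x_{k,j} - mean_j), with n-1 = 4.
  S[U,U] = ((-2)·(-2) + (0)·(0) + (-1)·(-1) + (2)·(2) + (1)·(1)) / 4 = 10/4 = 2.5
  S[U,V] = ((-2)·(0) + (0)·(4) + (-1)·(1) + (2)·(-2) + (1)·(-3)) / 4 = -8/4 = -2
  S[V,V] = ((0)·(0) + (4)·(4) + (1)·(1) + (-2)·(-2) + (-3)·(-3)) / 4 = 30/4 = 7.5

S is symmetric (S[j,i] = S[i,j]). Assembling:

S = [[2.5, -2],
 [-2, 7.5]]


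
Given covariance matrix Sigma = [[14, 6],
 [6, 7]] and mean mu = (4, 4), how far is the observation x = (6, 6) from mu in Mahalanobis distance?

Step 1 — centre the observation: (x - mu) = (2, 2).

Step 2 — invert Sigma. det(Sigma) = 14·7 - (6)² = 62.
  Sigma^{-1} = (1/det) · [[d, -b], [-b, a]] = [[0.1129, -0.0968],
 [-0.0968, 0.2258]].

Step 3 — form the quadratic (x - mu)^T · Sigma^{-1} · (x - mu):
  Sigma^{-1} · (x - mu) = (0.0323, 0.2581).
  (x - mu)^T · [Sigma^{-1} · (x - mu)] = (2)·(0.0323) + (2)·(0.2581) = 0.5806.

Step 4 — take square root: d = √(0.5806) ≈ 0.762.

d(x, mu) = √(0.5806) ≈ 0.762


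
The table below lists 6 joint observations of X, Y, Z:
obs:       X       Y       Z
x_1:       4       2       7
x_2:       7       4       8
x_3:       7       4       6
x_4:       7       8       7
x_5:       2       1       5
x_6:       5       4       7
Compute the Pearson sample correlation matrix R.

Step 1 — column means:
  mean(X) = (4 + 7 + 7 + 7 + 2 + 5) / 6 = 32/6 = 5.3333
  mean(Y) = (2 + 4 + 4 + 8 + 1 + 4) / 6 = 23/6 = 3.8333
  mean(Z) = (7 + 8 + 6 + 7 + 5 + 7) / 6 = 40/6 = 6.6667

Step 2 — sample variances and covariances s[i,j] = (1/(n-1)) · Σ_k (x_{k,i} - mean_i) · (x_{k,j} - mean_j), with n-1 = 5:
  s[X,X] = ((-1.3333)·(-1.3333) + (1.6667)·(1.6667) + (1.6667)·(1.6667) + (1.6667)·(1.6667) + (-3.3333)·(-3.3333) + (-0.3333)·(-0.3333)) / 5 = 21.3333/5 = 4.2667
  s[X,Y] = ((-1.3333)·(-1.8333) + (1.6667)·(0.1667) + (1.6667)·(0.1667) + (1.6667)·(4.1667) + (-3.3333)·(-2.8333) + (-0.3333)·(0.1667)) / 5 = 19.3333/5 = 3.8667
  s[X,Z] = ((-1.3333)·(0.3333) + (1.6667)·(1.3333) + (1.6667)·(-0.6667) + (1.6667)·(0.3333) + (-3.3333)·(-1.6667) + (-0.3333)·(0.3333)) / 5 = 6.6667/5 = 1.3333
  s[Y,Y] = ((-1.8333)·(-1.8333) + (0.1667)·(0.1667) + (0.1667)·(0.1667) + (4.1667)·(4.1667) + (-2.8333)·(-2.8333) + (0.1667)·(0.1667)) / 5 = 28.8333/5 = 5.7667
  s[Y,Z] = ((-1.8333)·(0.3333) + (0.1667)·(1.3333) + (0.1667)·(-0.6667) + (4.1667)·(0.3333) + (-2.8333)·(-1.6667) + (0.1667)·(0.3333)) / 5 = 5.6667/5 = 1.1333
  s[Z,Z] = ((0.3333)·(0.3333) + (1.3333)·(1.3333) + (-0.6667)·(-0.6667) + (0.3333)·(0.3333) + (-1.6667)·(-1.6667) + (0.3333)·(0.3333)) / 5 = 5.3333/5 = 1.0667
  Sample standard deviations s_i = √(s[i,i]):
  s(X) = √(4.2667) = 2.0656
  s(Y) = √(5.7667) = 2.4014
  s(Z) = √(1.0667) = 1.0328

Step 3 — r_{ij} = s_{ij} / (s_i · s_j):
  r[X,X] = 1 (diagonal).
  r[X,Y] = 3.8667 / (2.0656 · 2.4014) = 3.8667 / 4.9603 = 0.7795
  r[X,Z] = 1.3333 / (2.0656 · 1.0328) = 1.3333 / 2.1333 = 0.625
  r[Y,Y] = 1 (diagonal).
  r[Y,Z] = 1.1333 / (2.4014 · 1.0328) = 1.1333 / 2.4801 = 0.457
  r[Z,Z] = 1 (diagonal).

R is symmetric with unit diagonal. Assembling:

R = [[1, 0.7795, 0.625],
 [0.7795, 1, 0.457],
 [0.625, 0.457, 1]]


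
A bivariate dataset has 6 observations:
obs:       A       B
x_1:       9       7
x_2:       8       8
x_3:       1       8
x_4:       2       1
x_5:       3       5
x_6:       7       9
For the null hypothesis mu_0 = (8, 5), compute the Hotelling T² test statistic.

Step 1 — sample mean vector:
  mean(A) = (9 + 8 + 1 + 2 + 3 + 7) / 6 = 30/6 = 5
  mean(B) = (7 + 8 + 8 + 1 + 5 + 9) / 6 = 38/6 = 6.3333
  x̄ = (5, 6.3333),  deviation x̄ - mu_0 = (5, 6.3333) - (8, 5) = (-3, 1.3333).

Step 2 — sample covariance matrix, S[i,j] = (1/(n-1)) · Σ_k (x_{k,i} - mean_i) · (x_{k,j} - mean_j), divisor n-1 = 5:
  S[A,A] = ((4)·(4) + (3)·(3) + (-4)·(-4) + (-3)·(-3) + (-2)·(-2) + (2)·(2)) / 5 = 58/5 = 11.6
  S[A,B] = ((4)·(0.6667) + (3)·(1.6667) + (-4)·(1.6667) + (-3)·(-5.3333) + (-2)·(-1.3333) + (2)·(2.6667)) / 5 = 25/5 = 5
  S[B,B] = ((0.6667)·(0.6667) + (1.6667)·(1.6667) + (1.6667)·(1.6667) + (-5.3333)·(-5.3333) + (-1.3333)·(-1.3333) + (2.6667)·(2.6667)) / 5 = 43.3333/5 = 8.6667
  S = [[11.6, 5],
 [5, 8.6667]].

Step 3 — invert S. det(S) = 11.6·8.6667 - (5)² = 75.5333.
  S^{-1} = (1/det) · [[d, -b], [-b, a]] = [[0.1147, -0.0662],
 [-0.0662, 0.1536]].

Step 4 — quadratic form (x̄ - mu_0)^T · S^{-1} · (x̄ - mu_0):
  S^{-1} · (x̄ - mu_0) = (-0.4325, 0.4034),
  (x̄ - mu_0)^T · [...] = (-3)·(-0.4325) + (1.3333)·(0.4034) = 1.8352.

Step 5 — scale by n: T² = 6 · 1.8352 = 11.0115.

T² ≈ 11.0115


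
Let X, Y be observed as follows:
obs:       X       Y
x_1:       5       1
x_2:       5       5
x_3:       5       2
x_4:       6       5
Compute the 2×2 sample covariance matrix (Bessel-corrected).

Step 1 — column means:
  mean(X) = (5 + 5 + 5 + 6) / 4 = 21/4 = 5.25
  mean(Y) = (1 + 5 + 2 + 5) / 4 = 13/4 = 3.25

Step 2 — sample covariance S[i,j] = (1/(n-1)) · Σ_k (x_{k,i} - mean_i) · (x_{k,j} - mean_j), with n-1 = 3.
  S[X,X] = ((-0.25)·(-0.25) + (-0.25)·(-0.25) + (-0.25)·(-0.25) + (0.75)·(0.75)) / 3 = 0.75/3 = 0.25
  S[X,Y] = ((-0.25)·(-2.25) + (-0.25)·(1.75) + (-0.25)·(-1.25) + (0.75)·(1.75)) / 3 = 1.75/3 = 0.5833
  S[Y,Y] = ((-2.25)·(-2.25) + (1.75)·(1.75) + (-1.25)·(-1.25) + (1.75)·(1.75)) / 3 = 12.75/3 = 4.25

S is symmetric (S[j,i] = S[i,j]). Assembling:

S = [[0.25, 0.5833],
 [0.5833, 4.25]]


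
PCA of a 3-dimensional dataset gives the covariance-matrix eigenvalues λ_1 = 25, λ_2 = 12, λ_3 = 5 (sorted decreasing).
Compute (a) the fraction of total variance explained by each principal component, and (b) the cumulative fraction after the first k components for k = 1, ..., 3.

Step 1 — total variance = trace(Sigma) = Σ λ_i = 25 + 12 + 5 = 42.

Step 2 — fraction explained by component i = λ_i / Σ λ:
  PC1: 25/42 = 0.5952
  PC2: 12/42 = 0.2857
  PC3: 5/42 = 0.119

Step 3 — cumulative fraction after k components = (λ_1 + ... + λ_k) / Σ λ:
  k = 1: 25/42 = 0.5952
  k = 2: (25 + 12)/42 = 37/42 = 0.881
  k = 3: (25 + 12 + 5)/42 = 42/42 = 1

Summary (fraction, with percent):

explained: PC1 0.5952 (59.52%), PC2 0.2857 (28.57%), PC3 0.119 (11.9%);  cumulative: 0.5952, 0.881, 1


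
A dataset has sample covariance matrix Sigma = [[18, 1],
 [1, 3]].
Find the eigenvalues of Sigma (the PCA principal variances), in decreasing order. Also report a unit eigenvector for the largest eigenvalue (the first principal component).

Step 1 — characteristic polynomial of 2×2 Sigma:
  det(Sigma - λI) = λ² - trace · λ + det = 0.
  trace = 18 + 3 = 21, det = 18·3 - (1)² = 53.
Step 2 — discriminant:
  Δ = trace² - 4·det = 441 - 212 = 229.
Step 3 — eigenvalues:
  λ = (trace ± √Δ)/2 = (21 ± 15.1327)/2,
  λ_1 = 18.0664,  λ_2 = 2.9336.

Step 4 — unit eigenvector for λ_1: solve (Sigma - λ_1 I)v = 0. First row:
  (18 - 18.0664)·v_x + (1)·v_y = 0, i.e. (-0.0664)·v_x + (1)·v_y = 0,
  so v ∝ (b, λ_1 - a) = (1, 0.0664) = u.
  ||u|| = √((1)² + (0.0664)²) = √(1.0044) ≈ 1.0022,
  v_1 = u/||u|| ≈ (0.9978, 0.0662) (||v_1|| = 1).

λ_1 = 18.0664,  λ_2 = 2.9336;  v_1 ≈ (0.9978, 0.0662)


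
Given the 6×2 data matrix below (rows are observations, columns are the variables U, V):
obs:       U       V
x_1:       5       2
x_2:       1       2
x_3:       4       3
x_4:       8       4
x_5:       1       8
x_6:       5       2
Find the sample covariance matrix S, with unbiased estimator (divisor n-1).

Step 1 — column means:
  mean(U) = (5 + 1 + 4 + 8 + 1 + 5) / 6 = 24/6 = 4
  mean(V) = (2 + 2 + 3 + 4 + 8 + 2) / 6 = 21/6 = 3.5

Step 2 — sample covariance S[i,j] = (1/(n-1)) · Σ_k (x_{k,i} - mean_i) · (x_{k,j} - mean_j), with n-1 = 5.
  S[U,U] = ((1)·(1) + (-3)·(-3) + (0)·(0) + (4)·(4) + (-3)·(-3) + (1)·(1)) / 5 = 36/5 = 7.2
  S[U,V] = ((1)·(-1.5) + (-3)·(-1.5) + (0)·(-0.5) + (4)·(0.5) + (-3)·(4.5) + (1)·(-1.5)) / 5 = -10/5 = -2
  S[V,V] = ((-1.5)·(-1.5) + (-1.5)·(-1.5) + (-0.5)·(-0.5) + (0.5)·(0.5) + (4.5)·(4.5) + (-1.5)·(-1.5)) / 5 = 27.5/5 = 5.5

S is symmetric (S[j,i] = S[i,j]). Assembling:

S = [[7.2, -2],
 [-2, 5.5]]


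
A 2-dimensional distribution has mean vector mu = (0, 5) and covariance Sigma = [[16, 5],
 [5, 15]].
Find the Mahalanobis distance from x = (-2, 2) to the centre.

Step 1 — centre the observation: (x - mu) = (-2, -3).

Step 2 — invert Sigma. det(Sigma) = 16·15 - (5)² = 215.
  Sigma^{-1} = (1/det) · [[d, -b], [-b, a]] = [[0.0698, -0.0233],
 [-0.0233, 0.0744]].

Step 3 — form the quadratic (x - mu)^T · Sigma^{-1} · (x - mu):
  Sigma^{-1} · (x - mu) = (-0.0698, -0.1767).
  (x - mu)^T · [Sigma^{-1} · (x - mu)] = (-2)·(-0.0698) + (-3)·(-0.1767) = 0.6698.

Step 4 — take square root: d = √(0.6698) ≈ 0.8184.

d(x, mu) = √(0.6698) ≈ 0.8184


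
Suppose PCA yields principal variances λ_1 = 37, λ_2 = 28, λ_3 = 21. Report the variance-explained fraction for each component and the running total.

Step 1 — total variance = trace(Sigma) = Σ λ_i = 37 + 28 + 21 = 86.

Step 2 — fraction explained by component i = λ_i / Σ λ:
  PC1: 37/86 = 0.4302
  PC2: 28/86 = 0.3256
  PC3: 21/86 = 0.2442

Step 3 — cumulative fraction after k components = (λ_1 + ... + λ_k) / Σ λ:
  k = 1: 37/86 = 0.4302
  k = 2: (37 + 28)/86 = 65/86 = 0.7558
  k = 3: (37 + 28 + 21)/86 = 86/86 = 1

Summary (fraction, with percent):

explained: PC1 0.4302 (43.02%), PC2 0.3256 (32.56%), PC3 0.2442 (24.42%);  cumulative: 0.4302, 0.7558, 1


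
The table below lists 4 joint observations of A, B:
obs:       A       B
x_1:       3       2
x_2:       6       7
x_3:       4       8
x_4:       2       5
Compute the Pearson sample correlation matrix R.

Step 1 — column means:
  mean(A) = (3 + 6 + 4 + 2) / 4 = 15/4 = 3.75
  mean(B) = (2 + 7 + 8 + 5) / 4 = 22/4 = 5.5

Step 2 — sample variances and covariances s[i,j] = (1/(n-1)) · Σ_k (x_{k,i} - mean_i) · (x_{k,j} - mean_j), with n-1 = 3:
  s[A,A] = ((-0.75)·(-0.75) + (2.25)·(2.25) + (0.25)·(0.25) + (-1.75)·(-1.75)) / 3 = 8.75/3 = 2.9167
  s[A,B] = ((-0.75)·(-3.5) + (2.25)·(1.5) + (0.25)·(2.5) + (-1.75)·(-0.5)) / 3 = 7.5/3 = 2.5
  s[B,B] = ((-3.5)·(-3.5) + (1.5)·(1.5) + (2.5)·(2.5) + (-0.5)·(-0.5)) / 3 = 21/3 = 7
  Sample standard deviations s_i = √(s[i,i]):
  s(A) = √(2.9167) = 1.7078
  s(B) = √(7) = 2.6458

Step 3 — r_{ij} = s_{ij} / (s_i · s_j):
  r[A,A] = 1 (diagonal).
  r[A,B] = 2.5 / (1.7078 · 2.6458) = 2.5 / 4.5185 = 0.5533
  r[B,B] = 1 (diagonal).

R is symmetric with unit diagonal. Assembling:

R = [[1, 0.5533],
 [0.5533, 1]]


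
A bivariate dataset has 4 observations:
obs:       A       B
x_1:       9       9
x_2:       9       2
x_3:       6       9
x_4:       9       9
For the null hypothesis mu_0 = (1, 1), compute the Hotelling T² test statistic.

Step 1 — sample mean vector:
  mean(A) = (9 + 9 + 6 + 9) / 4 = 33/4 = 8.25
  mean(B) = (9 + 2 + 9 + 9) / 4 = 29/4 = 7.25
  x̄ = (8.25, 7.25),  deviation x̄ - mu_0 = (8.25, 7.25) - (1, 1) = (7.25, 6.25).

Step 2 — sample covariance matrix, S[i,j] = (1/(n-1)) · Σ_k (x_{k,i} - mean_i) · (x_{k,j} - mean_j), divisor n-1 = 3:
  S[A,A] = ((0.75)·(0.75) + (0.75)·(0.75) + (-2.25)·(-2.25) + (0.75)·(0.75)) / 3 = 6.75/3 = 2.25
  S[A,B] = ((0.75)·(1.75) + (0.75)·(-5.25) + (-2.25)·(1.75) + (0.75)·(1.75)) / 3 = -5.25/3 = -1.75
  S[B,B] = ((1.75)·(1.75) + (-5.25)·(-5.25) + (1.75)·(1.75) + (1.75)·(1.75)) / 3 = 36.75/3 = 12.25
  S = [[2.25, -1.75],
 [-1.75, 12.25]].

Step 3 — invert S. det(S) = 2.25·12.25 - (-1.75)² = 24.5.
  S^{-1} = (1/det) · [[d, -b], [-b, a]] = [[0.5, 0.0714],
 [0.0714, 0.0918]].

Step 4 — quadratic form (x̄ - mu_0)^T · S^{-1} · (x̄ - mu_0):
  S^{-1} · (x̄ - mu_0) = (4.0714, 1.0918),
  (x̄ - mu_0)^T · [...] = (7.25)·(4.0714) + (6.25)·(1.0918) = 36.3418.

Step 5 — scale by n: T² = 4 · 36.3418 = 145.3673.

T² ≈ 145.3673


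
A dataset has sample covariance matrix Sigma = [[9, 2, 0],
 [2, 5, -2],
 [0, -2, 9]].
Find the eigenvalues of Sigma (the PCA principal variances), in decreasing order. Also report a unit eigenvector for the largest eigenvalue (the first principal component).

Step 1 — characteristic polynomial p(λ) = det(λI - Sigma) = λ³ - tr·λ² + c_1·λ - det, where tr = trace, c_1 = sum of the principal 2×2 minors, det = det(Sigma):
  tr = 9 + 5 + 9 = 23,
  c_1 = (9·5 - (2)²) + (9·9 - (0)²) + (5·9 - (-2)²) = 41 + 81 + 41 = 163,
  det = 9·(5·9 - (-2)²) - (2)·((2)·9 - (-2)·(0)) + (0)·((2)·(-2) - 5·(0)) = 9·(41) - (2)·(18) + (0)·(-4) = 333.
  So p(λ) = λ³ - 23λ² + 163λ - 333.
Step 2 — look for an integer root (rational root theorem: any rational root is an integer divisor of 333). Testing λ = 9:
  p(9) = 729 - 1863 + 1467 - 333 = 0  ✓
  Dividing out (λ - 9): p(λ) = (λ - 9)(λ² - 14λ + 37).
Step 3 — remaining eigenvalues from the quadratic λ² - 14λ + 37 = 0:
  Δ = 14² - 4·37 = 196 - 148 = 48,  λ = (14 ± √48)/2 = (14 ± 6.9282)/2 ≈ 10.4641 or 3.5359.
  Sorted: λ_1 = 10.4641,  λ_2 = 9,  λ_3 = 3.5359  (check: sum = 23 = tr ✓).

Step 4 — unit eigenvector for λ_1 ≈ 10.4641: v spans the null space of (Sigma - λ_1 I), whose rows are
  r_1 = (-1.4641, 2, 0),  r_2 = (2, -5.4641, -2),  r_3 = (0, -2, -1.4641).
  v is orthogonal to every row, so take v ∝ r_1 × r_2 = ((2)·(-2) - (0)·(-5.4641), (0)·(2) - (-1.4641)·(-2), (-1.4641)·(-5.4641) - (2)·(2)) ≈ (-4, -2.9282, 4).
  Rescale (multiply by -1 so the first nonzero entry is positive): u = (4, 2.9282, -4).
  ||u|| = √((4)² + (2.9282)² + (-4)²) = √(40.5744) ≈ 6.3698,  v_1 = u/||u|| ≈ (0.628, 0.4597, -0.628) (||v_1|| = 1).

λ_1 = 10.4641,  λ_2 = 9,  λ_3 = 3.5359;  v_1 ≈ (0.628, 0.4597, -0.628)


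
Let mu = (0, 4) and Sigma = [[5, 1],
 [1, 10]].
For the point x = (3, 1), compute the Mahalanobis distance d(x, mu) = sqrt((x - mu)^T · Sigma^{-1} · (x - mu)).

Step 1 — centre the observation: (x - mu) = (3, -3).

Step 2 — invert Sigma. det(Sigma) = 5·10 - (1)² = 49.
  Sigma^{-1} = (1/det) · [[d, -b], [-b, a]] = [[0.2041, -0.0204],
 [-0.0204, 0.102]].

Step 3 — form the quadratic (x - mu)^T · Sigma^{-1} · (x - mu):
  Sigma^{-1} · (x - mu) = (0.6735, -0.3673).
  (x - mu)^T · [Sigma^{-1} · (x - mu)] = (3)·(0.6735) + (-3)·(-0.3673) = 3.1224.

Step 4 — take square root: d = √(3.1224) ≈ 1.767.

d(x, mu) = √(3.1224) ≈ 1.767


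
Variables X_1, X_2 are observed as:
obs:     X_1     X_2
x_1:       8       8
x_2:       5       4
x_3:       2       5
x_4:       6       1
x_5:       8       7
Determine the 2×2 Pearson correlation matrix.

Step 1 — column means:
  mean(X_1) = (8 + 5 + 2 + 6 + 8) / 5 = 29/5 = 5.8
  mean(X_2) = (8 + 4 + 5 + 1 + 7) / 5 = 25/5 = 5

Step 2 — sample variances and covariances s[i,j] = (1/(n-1)) · Σ_k (x_{k,i} - mean_i) · (x_{k,j} - mean_j), with n-1 = 4:
  s[X_1,X_1] = ((2.2)·(2.2) + (-0.8)·(-0.8) + (-3.8)·(-3.8) + (0.2)·(0.2) + (2.2)·(2.2)) / 4 = 24.8/4 = 6.2
  s[X_1,X_2] = ((2.2)·(3) + (-0.8)·(-1) + (-3.8)·(0) + (0.2)·(-4) + (2.2)·(2)) / 4 = 11/4 = 2.75
  s[X_2,X_2] = ((3)·(3) + (-1)·(-1) + (0)·(0) + (-4)·(-4) + (2)·(2)) / 4 = 30/4 = 7.5
  Sample standard deviations s_i = √(s[i,i]):
  s(X_1) = √(6.2) = 2.49
  s(X_2) = √(7.5) = 2.7386

Step 3 — r_{ij} = s_{ij} / (s_i · s_j):
  r[X_1,X_1] = 1 (diagonal).
  r[X_1,X_2] = 2.75 / (2.49 · 2.7386) = 2.75 / 6.8191 = 0.4033
  r[X_2,X_2] = 1 (diagonal).

R is symmetric with unit diagonal. Assembling:

R = [[1, 0.4033],
 [0.4033, 1]]


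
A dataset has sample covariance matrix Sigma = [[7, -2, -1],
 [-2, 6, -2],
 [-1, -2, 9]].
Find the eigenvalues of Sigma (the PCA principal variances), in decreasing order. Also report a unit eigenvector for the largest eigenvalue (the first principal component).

Step 1 — characteristic polynomial p(λ) = det(λI - Sigma) = λ³ - tr·λ² + c_1·λ - det, where tr = trace, c_1 = sum of the principal 2×2 minors, det = det(Sigma):
  tr = 7 + 6 + 9 = 22,
  c_1 = (7·6 - (-2)²) + (7·9 - (-1)²) + (6·9 - (-2)²) = 38 + 62 + 50 = 150,
  det = 7·(6·9 - (-2)²) - (-2)·((-2)·9 - (-2)·(-1)) + (-1)·((-2)·(-2) - 6·(-1)) = 7·(50) - (-2)·(-20) + (-1)·(10) = 300.
  So p(λ) = λ³ - 22λ² + 150λ - 300.
Step 2 — look for an integer root (rational root theorem: any rational root is an integer divisor of 300). Testing λ = 10:
  p(10) = 1000 - 2200 + 1500 - 300 = 0  ✓
  Dividing out (λ - 10): p(λ) = (λ - 10)(λ² - 12λ + 30).
Step 3 — remaining eigenvalues from the quadratic λ² - 12λ + 30 = 0:
  Δ = 12² - 4·30 = 144 - 120 = 24,  λ = (12 ± √24)/2 = (12 ± 4.899)/2 ≈ 8.4495 or 3.5505.
  Sorted: λ_1 = 10,  λ_2 = 8.4495,  λ_3 = 3.5505  (check: sum = 22 = tr ✓).

Step 4 — unit eigenvector for λ_1 = 10: v spans the null space of (Sigma - λ_1 I), whose rows are
  r_1 = (-3, -2, -1),  r_2 = (-2, -4, -2),  r_3 = (-1, -2, -1).
  v is orthogonal to every row, so take v ∝ r_1 × r_2 = ((-2)·(-2) - (-1)·(-4), (-1)·(-2) - (-3)·(-2), (-3)·(-4) - (-2)·(-2)) = (0, -4, 8).
  Rescale (divide by 4; multiply by -1 so the first nonzero entry is positive): u = (0, 1, -2).
  ||u|| = √((0)² + (1)² + (-2)²) = √(5) ≈ 2.2361,  v_1 = u/||u|| ≈ (0, 0.4472, -0.8944) (||v_1|| = 1).

λ_1 = 10,  λ_2 = 8.4495,  λ_3 = 3.5505;  v_1 ≈ (0, 0.4472, -0.8944)


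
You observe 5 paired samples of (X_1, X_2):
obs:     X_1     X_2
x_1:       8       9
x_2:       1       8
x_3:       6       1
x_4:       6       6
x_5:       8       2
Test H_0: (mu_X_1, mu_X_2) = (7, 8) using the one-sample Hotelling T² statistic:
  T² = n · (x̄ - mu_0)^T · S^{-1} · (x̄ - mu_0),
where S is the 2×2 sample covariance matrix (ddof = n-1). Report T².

Step 1 — sample mean vector:
  mean(X_1) = (8 + 1 + 6 + 6 + 8) / 5 = 29/5 = 5.8
  mean(X_2) = (9 + 8 + 1 + 6 + 2) / 5 = 26/5 = 5.2
  x̄ = (5.8, 5.2),  deviation x̄ - mu_0 = (5.8, 5.2) - (7, 8) = (-1.2, -2.8).

Step 2 — sample covariance matrix, S[i,j] = (1/(n-1)) · Σ_k (x_{k,i} - mean_i) · (x_{k,j} - mean_j), divisor n-1 = 4:
  S[X_1,X_1] = ((2.2)·(2.2) + (-4.8)·(-4.8) + (0.2)·(0.2) + (0.2)·(0.2) + (2.2)·(2.2)) / 4 = 32.8/4 = 8.2
  S[X_1,X_2] = ((2.2)·(3.8) + (-4.8)·(2.8) + (0.2)·(-4.2) + (0.2)·(0.8) + (2.2)·(-3.2)) / 4 = -12.8/4 = -3.2
  S[X_2,X_2] = ((3.8)·(3.8) + (2.8)·(2.8) + (-4.2)·(-4.2) + (0.8)·(0.8) + (-3.2)·(-3.2)) / 4 = 50.8/4 = 12.7
  S = [[8.2, -3.2],
 [-3.2, 12.7]].

Step 3 — invert S. det(S) = 8.2·12.7 - (-3.2)² = 93.9.
  S^{-1} = (1/det) · [[d, -b], [-b, a]] = [[0.1353, 0.0341],
 [0.0341, 0.0873]].

Step 4 — quadratic form (x̄ - mu_0)^T · S^{-1} · (x̄ - mu_0):
  S^{-1} · (x̄ - mu_0) = (-0.2577, -0.2854),
  (x̄ - mu_0)^T · [...] = (-1.2)·(-0.2577) + (-2.8)·(-0.2854) = 1.1084.

Step 5 — scale by n: T² = 5 · 1.1084 = 5.5421.

T² ≈ 5.5421


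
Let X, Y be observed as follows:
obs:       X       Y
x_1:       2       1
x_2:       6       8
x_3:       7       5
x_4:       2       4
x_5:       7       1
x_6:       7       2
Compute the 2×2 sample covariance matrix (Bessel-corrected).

Step 1 — column means:
  mean(X) = (2 + 6 + 7 + 2 + 7 + 7) / 6 = 31/6 = 5.1667
  mean(Y) = (1 + 8 + 5 + 4 + 1 + 2) / 6 = 21/6 = 3.5

Step 2 — sample covariance S[i,j] = (1/(n-1)) · Σ_k (x_{k,i} - mean_i) · (x_{k,j} - mean_j), with n-1 = 5.
  S[X,X] = ((-3.1667)·(-3.1667) + (0.8333)·(0.8333) + (1.8333)·(1.8333) + (-3.1667)·(-3.1667) + (1.8333)·(1.8333) + (1.8333)·(1.8333)) / 5 = 30.8333/5 = 6.1667
  S[X,Y] = ((-3.1667)·(-2.5) + (0.8333)·(4.5) + (1.8333)·(1.5) + (-3.1667)·(0.5) + (1.8333)·(-2.5) + (1.8333)·(-1.5)) / 5 = 5.5/5 = 1.1
  S[Y,Y] = ((-2.5)·(-2.5) + (4.5)·(4.5) + (1.5)·(1.5) + (0.5)·(0.5) + (-2.5)·(-2.5) + (-1.5)·(-1.5)) / 5 = 37.5/5 = 7.5

S is symmetric (S[j,i] = S[i,j]). Assembling:

S = [[6.1667, 1.1],
 [1.1, 7.5]]


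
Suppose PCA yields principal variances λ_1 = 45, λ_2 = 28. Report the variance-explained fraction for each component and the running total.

Step 1 — total variance = trace(Sigma) = Σ λ_i = 45 + 28 = 73.

Step 2 — fraction explained by component i = λ_i / Σ λ:
  PC1: 45/73 = 0.6164
  PC2: 28/73 = 0.3836

Step 3 — cumulative fraction after k components = (λ_1 + ... + λ_k) / Σ λ:
  k = 1: 45/73 = 0.6164
  k = 2: (45 + 28)/73 = 73/73 = 1

Summary (fraction, with percent):

explained: PC1 0.6164 (61.64%), PC2 0.3836 (38.36%);  cumulative: 0.6164, 1


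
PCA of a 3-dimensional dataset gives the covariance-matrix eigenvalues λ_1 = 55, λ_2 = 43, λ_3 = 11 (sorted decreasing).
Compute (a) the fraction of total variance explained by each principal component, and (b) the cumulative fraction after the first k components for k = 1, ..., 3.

Step 1 — total variance = trace(Sigma) = Σ λ_i = 55 + 43 + 11 = 109.

Step 2 — fraction explained by component i = λ_i / Σ λ:
  PC1: 55/109 = 0.5046
  PC2: 43/109 = 0.3945
  PC3: 11/109 = 0.1009

Step 3 — cumulative fraction after k components = (λ_1 + ... + λ_k) / Σ λ:
  k = 1: 55/109 = 0.5046
  k = 2: (55 + 43)/109 = 98/109 = 0.8991
  k = 3: (55 + 43 + 11)/109 = 109/109 = 1

Summary (fraction, with percent):

explained: PC1 0.5046 (50.46%), PC2 0.3945 (39.45%), PC3 0.1009 (10.09%);  cumulative: 0.5046, 0.8991, 1


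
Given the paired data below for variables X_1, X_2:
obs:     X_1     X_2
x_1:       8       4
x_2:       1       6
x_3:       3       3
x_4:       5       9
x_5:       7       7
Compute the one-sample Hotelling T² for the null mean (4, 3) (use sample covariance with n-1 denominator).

Step 1 — sample mean vector:
  mean(X_1) = (8 + 1 + 3 + 5 + 7) / 5 = 24/5 = 4.8
  mean(X_2) = (4 + 6 + 3 + 9 + 7) / 5 = 29/5 = 5.8
  x̄ = (4.8, 5.8),  deviation x̄ - mu_0 = (4.8, 5.8) - (4, 3) = (0.8, 2.8).

Step 2 — sample covariance matrix, S[i,j] = (1/(n-1)) · Σ_k (x_{k,i} - mean_i) · (x_{k,j} - mean_j), divisor n-1 = 4:
  S[X_1,X_1] = ((3.2)·(3.2) + (-3.8)·(-3.8) + (-1.8)·(-1.8) + (0.2)·(0.2) + (2.2)·(2.2)) / 4 = 32.8/4 = 8.2
  S[X_1,X_2] = ((3.2)·(-1.8) + (-3.8)·(0.2) + (-1.8)·(-2.8) + (0.2)·(3.2) + (2.2)·(1.2)) / 4 = 1.8/4 = 0.45
  S[X_2,X_2] = ((-1.8)·(-1.8) + (0.2)·(0.2) + (-2.8)·(-2.8) + (3.2)·(3.2) + (1.2)·(1.2)) / 4 = 22.8/4 = 5.7
  S = [[8.2, 0.45],
 [0.45, 5.7]].

Step 3 — invert S. det(S) = 8.2·5.7 - (0.45)² = 46.5375.
  S^{-1} = (1/det) · [[d, -b], [-b, a]] = [[0.1225, -0.0097],
 [-0.0097, 0.1762]].

Step 4 — quadratic form (x̄ - mu_0)^T · S^{-1} · (x̄ - mu_0):
  S^{-1} · (x̄ - mu_0) = (0.0709, 0.4856),
  (x̄ - mu_0)^T · [...] = (0.8)·(0.0709) + (2.8)·(0.4856) = 1.4165.

Step 5 — scale by n: T² = 5 · 1.4165 = 7.0825.

T² ≈ 7.0825


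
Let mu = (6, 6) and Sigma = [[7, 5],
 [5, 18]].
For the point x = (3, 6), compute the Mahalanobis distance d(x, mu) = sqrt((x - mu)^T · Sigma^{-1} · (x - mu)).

Step 1 — centre the observation: (x - mu) = (-3, 0).

Step 2 — invert Sigma. det(Sigma) = 7·18 - (5)² = 101.
  Sigma^{-1} = (1/det) · [[d, -b], [-b, a]] = [[0.1782, -0.0495],
 [-0.0495, 0.0693]].

Step 3 — form the quadratic (x - mu)^T · Sigma^{-1} · (x - mu):
  Sigma^{-1} · (x - mu) = (-0.5347, 0.1485).
  (x - mu)^T · [Sigma^{-1} · (x - mu)] = (-3)·(-0.5347) + (0)·(0.1485) = 1.604.

Step 4 — take square root: d = √(1.604) ≈ 1.2665.

d(x, mu) = √(1.604) ≈ 1.2665


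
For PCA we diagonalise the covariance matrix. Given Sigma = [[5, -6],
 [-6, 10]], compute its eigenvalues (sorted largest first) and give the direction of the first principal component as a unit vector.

Step 1 — characteristic polynomial of 2×2 Sigma:
  det(Sigma - λI) = λ² - trace · λ + det = 0.
  trace = 5 + 10 = 15, det = 5·10 - (-6)² = 14.
Step 2 — discriminant:
  Δ = trace² - 4·det = 225 - 56 = 169.
Step 3 — eigenvalues:
  λ = (trace ± √Δ)/2 = (15 ± 13)/2,
  λ_1 = 14,  λ_2 = 1.

Step 4 — unit eigenvector for λ_1: solve (Sigma - λ_1 I)v = 0. First row:
  (5 - 14)·v_x + (-6)·v_y = 0, i.e. (-9)·v_x + (-6)·v_y = 0,
  so v ∝ (b, λ_1 - a) = (-6, 9); multiply by -1 so the first entry is positive: u = (6, -9).
  ||u|| = √((6)² + (-9)²) = √(117) ≈ 10.8167,
  v_1 = u/||u|| ≈ (0.5547, -0.8321) (||v_1|| = 1).

λ_1 = 14,  λ_2 = 1;  v_1 ≈ (0.5547, -0.8321)


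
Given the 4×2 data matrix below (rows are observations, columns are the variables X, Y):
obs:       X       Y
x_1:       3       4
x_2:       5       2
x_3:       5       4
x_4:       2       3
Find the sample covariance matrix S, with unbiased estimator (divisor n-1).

Step 1 — column means:
  mean(X) = (3 + 5 + 5 + 2) / 4 = 15/4 = 3.75
  mean(Y) = (4 + 2 + 4 + 3) / 4 = 13/4 = 3.25

Step 2 — sample covariance S[i,j] = (1/(n-1)) · Σ_k (x_{k,i} - mean_i) · (x_{k,j} - mean_j), with n-1 = 3.
  S[X,X] = ((-0.75)·(-0.75) + (1.25)·(1.25) + (1.25)·(1.25) + (-1.75)·(-1.75)) / 3 = 6.75/3 = 2.25
  S[X,Y] = ((-0.75)·(0.75) + (1.25)·(-1.25) + (1.25)·(0.75) + (-1.75)·(-0.25)) / 3 = -0.75/3 = -0.25
  S[Y,Y] = ((0.75)·(0.75) + (-1.25)·(-1.25) + (0.75)·(0.75) + (-0.25)·(-0.25)) / 3 = 2.75/3 = 0.9167

S is symmetric (S[j,i] = S[i,j]). Assembling:

S = [[2.25, -0.25],
 [-0.25, 0.9167]]


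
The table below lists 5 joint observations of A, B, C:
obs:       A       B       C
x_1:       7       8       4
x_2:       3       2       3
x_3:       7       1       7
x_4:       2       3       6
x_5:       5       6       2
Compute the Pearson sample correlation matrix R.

Step 1 — column means:
  mean(A) = (7 + 3 + 7 + 2 + 5) / 5 = 24/5 = 4.8
  mean(B) = (8 + 2 + 1 + 3 + 6) / 5 = 20/5 = 4
  mean(C) = (4 + 3 + 7 + 6 + 2) / 5 = 22/5 = 4.4

Step 2 — sample variances and covariances s[i,j] = (1/(n-1)) · Σ_k (x_{k,i} - mean_i) · (x_{k,j} - mean_j), with n-1 = 4:
  s[A,A] = ((2.2)·(2.2) + (-1.8)·(-1.8) + (2.2)·(2.2) + (-2.8)·(-2.8) + (0.2)·(0.2)) / 4 = 20.8/4 = 5.2
  s[A,B] = ((2.2)·(4) + (-1.8)·(-2) + (2.2)·(-3) + (-2.8)·(-1) + (0.2)·(2)) / 4 = 9/4 = 2.25
  s[A,C] = ((2.2)·(-0.4) + (-1.8)·(-1.4) + (2.2)·(2.6) + (-2.8)·(1.6) + (0.2)·(-2.4)) / 4 = 2.4/4 = 0.6
  s[B,B] = ((4)·(4) + (-2)·(-2) + (-3)·(-3) + (-1)·(-1) + (2)·(2)) / 4 = 34/4 = 8.5
  s[B,C] = ((4)·(-0.4) + (-2)·(-1.4) + (-3)·(2.6) + (-1)·(1.6) + (2)·(-2.4)) / 4 = -13/4 = -3.25
  s[C,C] = ((-0.4)·(-0.4) + (-1.4)·(-1.4) + (2.6)·(2.6) + (1.6)·(1.6) + (-2.4)·(-2.4)) / 4 = 17.2/4 = 4.3
  Sample standard deviations s_i = √(s[i,i]):
  s(A) = √(5.2) = 2.2804
  s(B) = √(8.5) = 2.9155
  s(C) = √(4.3) = 2.0736

Step 3 — r_{ij} = s_{ij} / (s_i · s_j):
  r[A,A] = 1 (diagonal).
  r[A,B] = 2.25 / (2.2804 · 2.9155) = 2.25 / 6.6483 = 0.3384
  r[A,C] = 0.6 / (2.2804 · 2.0736) = 0.6 / 4.7286 = 0.1269
  r[B,B] = 1 (diagonal).
  r[B,C] = -3.25 / (2.9155 · 2.0736) = -3.25 / 6.0457 = -0.5376
  r[C,C] = 1 (diagonal).

R is symmetric with unit diagonal. Assembling:

R = [[1, 0.3384, 0.1269],
 [0.3384, 1, -0.5376],
 [0.1269, -0.5376, 1]]


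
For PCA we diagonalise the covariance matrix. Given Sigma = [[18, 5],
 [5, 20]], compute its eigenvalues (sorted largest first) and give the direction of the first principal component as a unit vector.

Step 1 — characteristic polynomial of 2×2 Sigma:
  det(Sigma - λI) = λ² - trace · λ + det = 0.
  trace = 18 + 20 = 38, det = 18·20 - (5)² = 335.
Step 2 — discriminant:
  Δ = trace² - 4·det = 1444 - 1340 = 104.
Step 3 — eigenvalues:
  λ = (trace ± √Δ)/2 = (38 ± 10.198)/2,
  λ_1 = 24.099,  λ_2 = 13.901.

Step 4 — unit eigenvector for λ_1: solve (Sigma - λ_1 I)v = 0. First row:
  (18 - 24.099)·v_x + (5)·v_y = 0, i.e. (-6.099)·v_x + (5)·v_y = 0,
  so v ∝ (b, λ_1 - a) = (5, 6.099) = u.
  ||u|| = √((5)² + (6.099)²) = √(62.198) ≈ 7.8866,
  v_1 = u/||u|| ≈ (0.634, 0.7733) (||v_1|| = 1).

λ_1 = 24.099,  λ_2 = 13.901;  v_1 ≈ (0.634, 0.7733)


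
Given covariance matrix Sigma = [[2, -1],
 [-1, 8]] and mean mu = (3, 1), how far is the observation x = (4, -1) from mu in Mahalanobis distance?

Step 1 — centre the observation: (x - mu) = (1, -2).

Step 2 — invert Sigma. det(Sigma) = 2·8 - (-1)² = 15.
  Sigma^{-1} = (1/det) · [[d, -b], [-b, a]] = [[0.5333, 0.0667],
 [0.0667, 0.1333]].

Step 3 — form the quadratic (x - mu)^T · Sigma^{-1} · (x - mu):
  Sigma^{-1} · (x - mu) = (0.4, -0.2).
  (x - mu)^T · [Sigma^{-1} · (x - mu)] = (1)·(0.4) + (-2)·(-0.2) = 0.8.

Step 4 — take square root: d = √(0.8) ≈ 0.8944.

d(x, mu) = √(0.8) ≈ 0.8944


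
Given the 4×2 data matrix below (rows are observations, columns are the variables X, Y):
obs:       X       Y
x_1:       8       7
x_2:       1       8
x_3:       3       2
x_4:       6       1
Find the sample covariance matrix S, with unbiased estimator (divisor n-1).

Step 1 — column means:
  mean(X) = (8 + 1 + 3 + 6) / 4 = 18/4 = 4.5
  mean(Y) = (7 + 8 + 2 + 1) / 4 = 18/4 = 4.5

Step 2 — sample covariance S[i,j] = (1/(n-1)) · Σ_k (x_{k,i} - mean_i) · (x_{k,j} - mean_j), with n-1 = 3.
  S[X,X] = ((3.5)·(3.5) + (-3.5)·(-3.5) + (-1.5)·(-1.5) + (1.5)·(1.5)) / 3 = 29/3 = 9.6667
  S[X,Y] = ((3.5)·(2.5) + (-3.5)·(3.5) + (-1.5)·(-2.5) + (1.5)·(-3.5)) / 3 = -5/3 = -1.6667
  S[Y,Y] = ((2.5)·(2.5) + (3.5)·(3.5) + (-2.5)·(-2.5) + (-3.5)·(-3.5)) / 3 = 37/3 = 12.3333

S is symmetric (S[j,i] = S[i,j]). Assembling:

S = [[9.6667, -1.6667],
 [-1.6667, 12.3333]]


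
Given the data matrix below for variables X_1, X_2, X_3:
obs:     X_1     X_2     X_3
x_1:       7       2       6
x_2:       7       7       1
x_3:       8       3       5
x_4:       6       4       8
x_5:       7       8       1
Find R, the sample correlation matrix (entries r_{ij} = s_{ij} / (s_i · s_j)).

Step 1 — column means:
  mean(X_1) = (7 + 7 + 8 + 6 + 7) / 5 = 35/5 = 7
  mean(X_2) = (2 + 7 + 3 + 4 + 8) / 5 = 24/5 = 4.8
  mean(X_3) = (6 + 1 + 5 + 8 + 1) / 5 = 21/5 = 4.2

Step 2 — sample variances and covariances s[i,j] = (1/(n-1)) · Σ_k (x_{k,i} - mean_i) · (x_{k,j} - mean_j), with n-1 = 4:
  s[X_1,X_1] = ((0)·(0) + (0)·(0) + (1)·(1) + (-1)·(-1) + (0)·(0)) / 4 = 2/4 = 0.5
  s[X_1,X_2] = ((0)·(-2.8) + (0)·(2.2) + (1)·(-1.8) + (-1)·(-0.8) + (0)·(3.2)) / 4 = -1/4 = -0.25
  s[X_1,X_3] = ((0)·(1.8) + (0)·(-3.2) + (1)·(0.8) + (-1)·(3.8) + (0)·(-3.2)) / 4 = -3/4 = -0.75
  s[X_2,X_2] = ((-2.8)·(-2.8) + (2.2)·(2.2) + (-1.8)·(-1.8) + (-0.8)·(-0.8) + (3.2)·(3.2)) / 4 = 26.8/4 = 6.7
  s[X_2,X_3] = ((-2.8)·(1.8) + (2.2)·(-3.2) + (-1.8)·(0.8) + (-0.8)·(3.8) + (3.2)·(-3.2)) / 4 = -26.8/4 = -6.7
  s[X_3,X_3] = ((1.8)·(1.8) + (-3.2)·(-3.2) + (0.8)·(0.8) + (3.8)·(3.8) + (-3.2)·(-3.2)) / 4 = 38.8/4 = 9.7
  Sample standard deviations s_i = √(s[i,i]):
  s(X_1) = √(0.5) = 0.7071
  s(X_2) = √(6.7) = 2.5884
  s(X_3) = √(9.7) = 3.1145

Step 3 — r_{ij} = s_{ij} / (s_i · s_j):
  r[X_1,X_1] = 1 (diagonal).
  r[X_1,X_2] = -0.25 / (0.7071 · 2.5884) = -0.25 / 1.8303 = -0.1366
  r[X_1,X_3] = -0.75 / (0.7071 · 3.1145) = -0.75 / 2.2023 = -0.3406
  r[X_2,X_2] = 1 (diagonal).
  r[X_2,X_3] = -6.7 / (2.5884 · 3.1145) = -6.7 / 8.0616 = -0.8311
  r[X_3,X_3] = 1 (diagonal).

R is symmetric with unit diagonal. Assembling:

R = [[1, -0.1366, -0.3406],
 [-0.1366, 1, -0.8311],
 [-0.3406, -0.8311, 1]]
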